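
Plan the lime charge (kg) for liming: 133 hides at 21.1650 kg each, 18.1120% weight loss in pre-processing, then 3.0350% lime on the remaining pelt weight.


Total_raw = N * avg_wt = 133 * 21.1650 = 2814.9450 kg
Substrate = Total_raw * (1 - loss/100) = 2814.9450 * (1 - 18.1120/100) = 2305.1022 kg
Lime = Substrate * pct / 100 = 2305.1022 * 3.0350 / 100 = 69.9599 kg


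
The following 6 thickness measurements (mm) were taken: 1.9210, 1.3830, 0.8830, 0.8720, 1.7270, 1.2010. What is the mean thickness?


Formula: Average = sum / n
Substituting: Average = 7.9870 / 6
Result: 1.3312 mm


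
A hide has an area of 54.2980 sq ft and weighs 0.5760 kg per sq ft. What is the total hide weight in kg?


Formula: Weight = area * weight_per_sqft
Substituting: Weight = 54.2980 * 0.5760
Result: 31.2756 kg


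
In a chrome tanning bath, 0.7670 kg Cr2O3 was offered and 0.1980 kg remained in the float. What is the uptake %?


Formula: Uptake = (offered - residual) / offered * 100
Substituting: Uptake = (0.7670 - 0.1980) / 0.7670 * 100
Result: 74.1851 %


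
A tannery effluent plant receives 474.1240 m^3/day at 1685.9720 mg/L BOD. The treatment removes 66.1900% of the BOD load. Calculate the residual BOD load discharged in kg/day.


Load_in = volume * conc / 1000 = 474.1240 * 1685.9720 / 1000 = 799.3598 kg/day
Removed = Load_in * eff / 100 = 799.3598 * 66.1900 / 100 = 529.0962 kg/day
Load_out = Load_in - Removed = 799.3598 - 529.0962 = 270.2635 kg/day


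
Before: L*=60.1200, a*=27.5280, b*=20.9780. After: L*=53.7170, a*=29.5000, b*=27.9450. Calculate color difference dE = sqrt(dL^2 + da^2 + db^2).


dL = -6.4030, da = 1.9720, db = 6.9670
dE = sqrt((-6.4030)^2 + 1.9720^2 + 6.9670^2) = 9.6657


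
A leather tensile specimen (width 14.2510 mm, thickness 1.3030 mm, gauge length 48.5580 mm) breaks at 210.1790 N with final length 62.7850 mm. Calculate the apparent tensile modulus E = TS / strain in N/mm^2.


TS = F / (w * t) = 210.1790 / (14.2510 * 1.3030) = 11.3188 N/mm^2
strain = (Lf - L0) / L0 = (62.7850 - 48.5580) / 48.5580 = 0.2930
E = TS / strain = 11.3188 / 0.2930 = 38.6320 N/mm^2


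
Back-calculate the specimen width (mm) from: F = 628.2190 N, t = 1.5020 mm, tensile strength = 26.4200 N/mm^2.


Formula: w = F / (TS * t)
Substituting: w = 628.2190 / (26.4200 * 1.5020)
Result: 15.8310 mm


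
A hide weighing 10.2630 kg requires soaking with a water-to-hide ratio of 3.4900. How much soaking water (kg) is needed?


Formula: Water = hide_weight * ratio
Substituting: Water = 10.2630 * 3.4900
Result: 35.8179 kg


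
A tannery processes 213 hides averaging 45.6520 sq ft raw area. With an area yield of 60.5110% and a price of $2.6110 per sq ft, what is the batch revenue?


Raw_total = N * avg_area = 213 * 45.6520 = 9723.8760 sq ft
Finished = Raw_total * yield / 100 = 9723.8760 * 60.5110 / 100 = 5884.0146 sq ft
Value = Finished * price = 5884.0146 * 2.6110 = 15363.1621 $


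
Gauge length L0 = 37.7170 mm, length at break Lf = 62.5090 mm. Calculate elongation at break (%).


Formula: Elongation = (Lf - L0) / L0 * 100
Substituting: Elongation = (62.5090 - 37.7170) / 37.7170 * 100
Result: 65.7316 %


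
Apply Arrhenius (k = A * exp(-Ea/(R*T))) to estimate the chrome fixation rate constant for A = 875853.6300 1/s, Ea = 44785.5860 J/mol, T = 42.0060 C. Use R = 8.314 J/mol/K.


T_K = T_C + 273.15 = 42.0060 + 273.15 = 315.1560 K
exponent = -Ea / (R * T_K) = -44785.5860 / (8.314 * 315.1560) = -17.0924
k = A * exp(exponent) = 875853.6300 * exp(-17.0924) = 0.03306 1/s


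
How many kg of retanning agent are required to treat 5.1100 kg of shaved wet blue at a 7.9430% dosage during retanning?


Formula: Retan = substrate * pct / 100
Substituting: Retan = 5.1100 * 7.9430 / 100
Result: 0.4059 kg


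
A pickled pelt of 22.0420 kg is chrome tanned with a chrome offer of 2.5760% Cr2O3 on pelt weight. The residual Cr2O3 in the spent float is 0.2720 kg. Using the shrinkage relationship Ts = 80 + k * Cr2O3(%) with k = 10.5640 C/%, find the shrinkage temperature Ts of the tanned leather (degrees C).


Offered = pelt * offer_pct / 100 = 22.0420 * 2.5760 / 100 = 0.5678 kg
Uptake = offered - residual = 0.5678 - 0.2720 = 0.2958 kg
Cr2O3% on pelt = uptake / pelt * 100 = 0.2958 / 22.0420 * 100 = 1.3420 %
Ts = 80 + k * Cr2O3% = 80 + 10.5640 * 1.3420 = 94.1768 C


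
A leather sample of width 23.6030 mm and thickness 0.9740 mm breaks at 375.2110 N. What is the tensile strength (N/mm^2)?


Formula: TS = force / (width * thickness)
Substituting: TS = 375.2110 / (23.6030 * 0.9740)
Result: 16.3211 N/mm^2


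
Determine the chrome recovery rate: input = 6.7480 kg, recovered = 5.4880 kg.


Formula: Recovery = recovered / input * 100
Substituting: Recovery = 5.4880 / 6.7480 * 100
Result: 81.3278 %


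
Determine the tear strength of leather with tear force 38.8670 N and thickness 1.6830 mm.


Formula: Tear strength = force / thickness
Substituting: Tear strength = 38.8670 / 1.6830
Result: 23.0939 N/mm


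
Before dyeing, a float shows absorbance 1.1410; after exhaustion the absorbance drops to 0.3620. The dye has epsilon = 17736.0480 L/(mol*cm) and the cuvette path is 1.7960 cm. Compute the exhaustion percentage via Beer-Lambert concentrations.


c_initial = A_i / (epsilon * l) = 1.1410 / (17736.0480 * 1.7960) = 3.5820e-05 mol/L
c_final = A_f / (epsilon * l) = 0.3620 / (17736.0480 * 1.7960) = 1.1364e-05 mol/L
Exhaustion = (c_initial - c_final) / c_initial * 100 = (3.5820e-05 - 1.1364e-05) / 3.5820e-05 * 100 = 68.2734 %


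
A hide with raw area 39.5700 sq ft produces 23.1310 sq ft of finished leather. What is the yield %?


Formula: Yield = finished / raw * 100
Substituting: Yield = 23.1310 / 39.5700 * 100
Result: 58.4559 %


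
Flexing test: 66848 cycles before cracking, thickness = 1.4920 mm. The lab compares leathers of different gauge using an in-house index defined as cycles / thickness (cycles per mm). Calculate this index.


Formula: Index = cycles / thickness
Substituting: Index = 66848 / 1.4920
Result: 44804.2895 cycles/mm


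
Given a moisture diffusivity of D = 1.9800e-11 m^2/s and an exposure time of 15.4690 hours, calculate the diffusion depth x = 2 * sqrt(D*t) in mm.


t = 15.4690 hr * 3600 = 55688.4000 s
D * t = 1.9800e-11 * 55688.4000 = 1.1026e-06
x = 2 * sqrt(D*t) = 2 * sqrt(1.1026e-06) = 0.00210012 m = 2.1001 mm


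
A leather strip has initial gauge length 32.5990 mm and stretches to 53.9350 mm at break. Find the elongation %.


Formula: Elongation = (Lf - L0) / L0 * 100
Substituting: Elongation = (53.9350 - 32.5990) / 32.5990 * 100
Result: 65.4499 %


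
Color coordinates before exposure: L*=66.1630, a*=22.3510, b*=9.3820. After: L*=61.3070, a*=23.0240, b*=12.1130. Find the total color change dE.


dL = -4.8560, da = 0.6730, db = 2.7310
dE = sqrt((-4.8560)^2 + 0.6730^2 + 2.7310^2) = 5.6118


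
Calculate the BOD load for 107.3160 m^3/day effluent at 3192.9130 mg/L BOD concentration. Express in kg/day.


Formula: BOD_load = volume * conc / 1000
Substituting: BOD_load = 107.3160 * 3192.9130 / 1000
Result: 342.6507 kg/day


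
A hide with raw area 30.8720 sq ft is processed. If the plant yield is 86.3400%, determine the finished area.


Formula: finished = raw * yield / 100
Substituting: finished = 30.8720 * 86.3400 / 100
Result: 26.6549 sq ft


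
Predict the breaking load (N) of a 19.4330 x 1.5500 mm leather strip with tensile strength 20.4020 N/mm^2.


Formula: F = TS * w * t
Substituting: F = 20.4020 * 19.4330 * 1.5500
Result: 614.5317 N


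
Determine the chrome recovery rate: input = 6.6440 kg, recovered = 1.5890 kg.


Formula: Recovery = recovered / input * 100
Substituting: Recovery = 1.5890 / 6.6440 * 100
Result: 23.9163 %


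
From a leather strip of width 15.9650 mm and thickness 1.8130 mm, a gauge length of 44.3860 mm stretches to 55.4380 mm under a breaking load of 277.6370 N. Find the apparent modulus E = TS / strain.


TS = F / (w * t) = 277.6370 / (15.9650 * 1.8130) = 9.5920 N/mm^2
strain = (Lf - L0) / L0 = (55.4380 - 44.3860) / 44.3860 = 0.2490
E = TS / strain = 9.5920 / 0.2490 = 38.5226 N/mm^2


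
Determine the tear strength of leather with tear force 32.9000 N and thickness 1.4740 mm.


Formula: Tear strength = force / thickness
Substituting: Tear strength = 32.9000 / 1.4740
Result: 22.3202 N/mm


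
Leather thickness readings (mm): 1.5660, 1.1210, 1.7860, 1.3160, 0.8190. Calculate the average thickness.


Formula: Average = sum / n
Substituting: Average = 6.6080 / 5
Result: 1.3216 mm


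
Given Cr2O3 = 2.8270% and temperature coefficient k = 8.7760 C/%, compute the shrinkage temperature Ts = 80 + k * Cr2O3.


Formula: Ts = 80 + k * Cr2O3
Substituting: Ts = 80 + 8.7760 * 2.8270
Result: 104.8098 C


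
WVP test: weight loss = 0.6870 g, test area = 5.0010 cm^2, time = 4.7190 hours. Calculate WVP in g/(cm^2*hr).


Formula: WVP = loss / (area * time)
Substituting: WVP = 0.6870 / (5.0010 * 4.7190)
Result: 0.0291105 g/(cm^2*hr)


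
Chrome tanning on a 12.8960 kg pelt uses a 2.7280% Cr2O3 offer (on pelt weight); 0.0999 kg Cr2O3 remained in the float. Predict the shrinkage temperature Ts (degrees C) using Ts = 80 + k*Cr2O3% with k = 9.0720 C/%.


Offered = pelt * offer_pct / 100 = 12.8960 * 2.7280 / 100 = 0.3518 kg
Uptake = offered - residual = 0.3518 - 0.0999 = 0.2519 kg
Cr2O3% on pelt = uptake / pelt * 100 = 0.2519 / 12.8960 * 100 = 1.9533 %
Ts = 80 + k * Cr2O3% = 80 + 9.0720 * 1.9533 = 97.7207 C


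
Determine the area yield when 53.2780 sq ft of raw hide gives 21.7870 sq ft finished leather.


Formula: Yield = finished / raw * 100
Substituting: Yield = 21.7870 / 53.2780 * 100
Result: 40.8931 %


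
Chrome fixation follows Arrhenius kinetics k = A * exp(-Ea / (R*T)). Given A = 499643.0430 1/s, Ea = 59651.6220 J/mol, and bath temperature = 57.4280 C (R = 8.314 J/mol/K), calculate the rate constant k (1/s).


T_K = T_C + 273.15 = 57.4280 + 273.15 = 330.5780 K
exponent = -Ea / (R * T_K) = -59651.6220 / (8.314 * 330.5780) = -21.7039
k = A * exp(exponent) = 499643.0430 * exp(-21.7039) = 1.8740e-04 1/s


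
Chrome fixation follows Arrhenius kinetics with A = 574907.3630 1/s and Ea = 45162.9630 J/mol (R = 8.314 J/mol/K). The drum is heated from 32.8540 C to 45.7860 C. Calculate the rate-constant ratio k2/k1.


T1 = 32.8540 + 273.15 = 306.0040 K; T2 = 45.7860 + 273.15 = 318.9360 K
k1 = A * exp(-Ea/(R*T1)) = 574907.3630 * exp(-45162.9630/(8.314*306.0040)) = 0.0112212 1/s
k2 = A * exp(-Ea/(R*T2)) = 574907.3630 * exp(-45162.9630/(8.314*318.9360)) = 0.0230483 1/s
k2/k1 = 0.0230483 / 0.0112212 = 2.0540


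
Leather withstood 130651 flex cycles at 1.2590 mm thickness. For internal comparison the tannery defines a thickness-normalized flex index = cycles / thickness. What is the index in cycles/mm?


Formula: Index = cycles / thickness
Substituting: Index = 130651 / 1.2590
Result: 103773.6299 cycles/mm


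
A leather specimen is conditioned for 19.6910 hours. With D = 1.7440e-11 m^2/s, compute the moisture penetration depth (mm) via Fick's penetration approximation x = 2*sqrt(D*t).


t = 19.6910 hr * 3600 = 70887.6000 s
D * t = 1.7440e-11 * 70887.6000 = 1.2363e-06
x = 2 * sqrt(D*t) = 2 * sqrt(1.2363e-06) = 0.00222376 m = 2.2238 mm


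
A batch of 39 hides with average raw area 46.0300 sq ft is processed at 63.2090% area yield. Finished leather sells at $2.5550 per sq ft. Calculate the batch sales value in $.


Raw_total = N * avg_area = 39 * 46.0300 = 1795.1700 sq ft
Finished = Raw_total * yield / 100 = 1795.1700 * 63.2090 / 100 = 1134.7090 sq ft
Value = Finished * price = 1134.7090 * 2.5550 = 2899.1815 $


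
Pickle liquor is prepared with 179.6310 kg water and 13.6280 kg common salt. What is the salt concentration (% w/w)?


Formula: Conc = salt / (water + salt) * 100
Substituting: Conc = 13.6280 / (179.6310 + 13.6280) * 100
Result: 7.0517 %


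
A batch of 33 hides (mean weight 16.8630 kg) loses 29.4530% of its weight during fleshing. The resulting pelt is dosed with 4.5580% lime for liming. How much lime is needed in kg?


Total_raw = N * avg_wt = 33 * 16.8630 = 556.4790 kg
Substrate = Total_raw * (1 - loss/100) = 556.4790 * (1 - 29.4530/100) = 392.5792 kg
Lime = Substrate * pct / 100 = 392.5792 * 4.5580 / 100 = 17.8938 kg


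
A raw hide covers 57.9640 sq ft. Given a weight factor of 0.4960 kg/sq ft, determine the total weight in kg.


Formula: Weight = area * weight_per_sqft
Substituting: Weight = 57.9640 * 0.4960
Result: 28.7501 kg


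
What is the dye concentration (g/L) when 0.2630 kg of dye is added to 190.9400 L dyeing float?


Formula: Conc = dye_mass(kg) / volume(L) * 1000
Substituting: Conc = 0.2630 / 190.9400 * 1000
Result: 1.3774 g/L


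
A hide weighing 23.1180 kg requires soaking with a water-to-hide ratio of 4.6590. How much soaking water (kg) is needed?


Formula: Water = hide_weight * ratio
Substituting: Water = 23.1180 * 4.6590
Result: 107.7068 kg


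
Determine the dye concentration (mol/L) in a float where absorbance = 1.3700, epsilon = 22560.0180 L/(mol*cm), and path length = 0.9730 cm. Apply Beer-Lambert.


Formula: c = A / (epsilon * l)
Substituting: c = 1.3700 / (22560.0180 * 0.9730)
Result: 6.2412e-05 mol/L


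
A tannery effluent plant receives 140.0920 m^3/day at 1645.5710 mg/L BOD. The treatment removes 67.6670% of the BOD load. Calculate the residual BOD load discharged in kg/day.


Load_in = volume * conc / 1000 = 140.0920 * 1645.5710 / 1000 = 230.5313 kg/day
Removed = Load_in * eff / 100 = 230.5313 * 67.6670 / 100 = 155.9936 kg/day
Load_out = Load_in - Removed = 230.5313 - 155.9936 = 74.5377 kg/day


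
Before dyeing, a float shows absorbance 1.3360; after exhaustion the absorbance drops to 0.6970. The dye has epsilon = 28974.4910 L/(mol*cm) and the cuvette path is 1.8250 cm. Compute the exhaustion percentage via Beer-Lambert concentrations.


c_initial = A_i / (epsilon * l) = 1.3360 / (28974.4910 * 1.8250) = 2.5265e-05 mol/L
c_final = A_f / (epsilon * l) = 0.6970 / (28974.4910 * 1.8250) = 1.3181e-05 mol/L
Exhaustion = (c_initial - c_final) / c_initial * 100 = (2.5265e-05 - 1.3181e-05) / 2.5265e-05 * 100 = 47.8293 %


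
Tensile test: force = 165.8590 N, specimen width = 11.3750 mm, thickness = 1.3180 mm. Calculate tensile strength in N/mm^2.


Formula: TS = force / (width * thickness)
Substituting: TS = 165.8590 / (11.3750 * 1.3180)
Result: 11.0630 N/mm^2


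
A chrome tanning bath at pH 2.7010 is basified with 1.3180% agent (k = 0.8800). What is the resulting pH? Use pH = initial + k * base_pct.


Formula: pH_final = pH_initial + k * base_pct
Substituting: pH_final = 2.7010 + 0.8800 * 1.3180
Result: 3.8608


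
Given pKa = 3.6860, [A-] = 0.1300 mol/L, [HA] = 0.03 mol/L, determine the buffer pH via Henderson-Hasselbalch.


ratio = [A-] / [HA] = 0.1300 / 0.03 = 4.3333
log10(ratio) = 0.6368
pH = pKa + log10(ratio) = 3.6860 + 0.6368 = 4.3228


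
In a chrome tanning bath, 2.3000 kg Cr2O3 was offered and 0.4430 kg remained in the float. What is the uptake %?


Formula: Uptake = (offered - residual) / offered * 100
Substituting: Uptake = (2.3000 - 0.4430) / 2.3000 * 100
Result: 80.7391 %


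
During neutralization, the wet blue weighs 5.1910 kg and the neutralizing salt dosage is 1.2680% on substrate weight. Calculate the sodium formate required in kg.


Formula: Neutralizer = substrate * pct / 100
Substituting: Neutralizer = 5.1910 * 1.2680 / 100
Result: 0.0658219 kg


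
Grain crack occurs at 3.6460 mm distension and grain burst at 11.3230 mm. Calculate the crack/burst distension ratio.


Formula: Ratio = crack / burst
Substituting: Ratio = 3.6460 / 11.3230
Result: 0.3220


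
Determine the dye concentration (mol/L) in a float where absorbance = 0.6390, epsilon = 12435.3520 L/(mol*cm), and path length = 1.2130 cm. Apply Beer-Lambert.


Formula: c = A / (epsilon * l)
Substituting: c = 0.6390 / (12435.3520 * 1.2130)
Result: 4.2363e-05 mol/L


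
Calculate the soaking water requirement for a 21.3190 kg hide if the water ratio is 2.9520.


Formula: Water = hide_weight * ratio
Substituting: Water = 21.3190 * 2.9520
Result: 62.9337 kg


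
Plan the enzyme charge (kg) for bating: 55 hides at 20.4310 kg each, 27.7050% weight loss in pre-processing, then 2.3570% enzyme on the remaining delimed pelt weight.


Total_raw = N * avg_wt = 55 * 20.4310 = 1123.7050 kg
Substrate = Total_raw * (1 - loss/100) = 1123.7050 * (1 - 27.7050/100) = 812.3825 kg
Enzyme = Substrate * pct / 100 = 812.3825 * 2.3570 / 100 = 19.1479 kg


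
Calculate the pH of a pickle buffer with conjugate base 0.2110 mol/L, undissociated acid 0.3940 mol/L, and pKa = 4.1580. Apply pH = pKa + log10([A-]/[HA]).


ratio = [A-] / [HA] = 0.2110 / 0.3940 = 0.5355
log10(ratio) = -0.2712
pH = pKa + log10(ratio) = 4.1580 - 0.2712 = 3.8868


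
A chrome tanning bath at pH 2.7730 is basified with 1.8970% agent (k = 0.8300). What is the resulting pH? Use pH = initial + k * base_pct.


Formula: pH_final = pH_initial + k * base_pct
Substituting: pH_final = 2.7730 + 0.8300 * 1.8970
Result: 4.3475


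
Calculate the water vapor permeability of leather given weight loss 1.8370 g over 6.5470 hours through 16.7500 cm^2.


Formula: WVP = loss / (area * time)
Substituting: WVP = 1.8370 / (16.7500 * 6.5470)
Result: 0.0167514 g/(cm^2*hr)


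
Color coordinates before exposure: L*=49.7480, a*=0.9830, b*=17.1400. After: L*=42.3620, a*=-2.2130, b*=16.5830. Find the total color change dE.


dL = -7.3860, da = -3.1960, db = -0.5570
dE = sqrt((-7.3860)^2 + (-3.1960)^2 + (-0.5570)^2) = 8.0671


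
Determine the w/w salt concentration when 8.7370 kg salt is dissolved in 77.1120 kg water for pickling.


Formula: Conc = salt / (water + salt) * 100
Substituting: Conc = 8.7370 / (77.1120 + 8.7370) * 100
Result: 10.1772 %


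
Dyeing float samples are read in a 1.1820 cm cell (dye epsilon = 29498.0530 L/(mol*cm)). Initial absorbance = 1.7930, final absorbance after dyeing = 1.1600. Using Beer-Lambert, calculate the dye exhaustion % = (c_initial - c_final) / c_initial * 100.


c_initial = A_i / (epsilon * l) = 1.7930 / (29498.0530 * 1.1820) = 5.1424e-05 mol/L
c_final = A_f / (epsilon * l) = 1.1600 / (29498.0530 * 1.1820) = 3.3270e-05 mol/L
Exhaustion = (c_initial - c_final) / c_initial * 100 = (5.1424e-05 - 3.3270e-05) / 5.1424e-05 * 100 = 35.3040 %


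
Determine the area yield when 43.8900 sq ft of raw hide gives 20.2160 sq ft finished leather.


Formula: Yield = finished / raw * 100
Substituting: Yield = 20.2160 / 43.8900 * 100
Result: 46.0606 %


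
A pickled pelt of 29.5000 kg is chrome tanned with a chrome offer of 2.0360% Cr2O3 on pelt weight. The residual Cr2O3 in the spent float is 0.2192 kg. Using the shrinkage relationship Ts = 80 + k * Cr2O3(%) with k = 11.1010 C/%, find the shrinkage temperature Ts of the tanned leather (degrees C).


Offered = pelt * offer_pct / 100 = 29.5000 * 2.0360 / 100 = 0.6006 kg
Uptake = offered - residual = 0.6006 - 0.2192 = 0.3814 kg
Cr2O3% on pelt = uptake / pelt * 100 = 0.3814 / 29.5000 * 100 = 1.2929 %
Ts = 80 + k * Cr2O3% = 80 + 11.1010 * 1.2929 = 94.3530 C


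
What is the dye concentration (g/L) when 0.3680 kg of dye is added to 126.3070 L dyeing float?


Formula: Conc = dye_mass(kg) / volume(L) * 1000
Substituting: Conc = 0.3680 / 126.3070 * 1000
Result: 2.9135 g/L


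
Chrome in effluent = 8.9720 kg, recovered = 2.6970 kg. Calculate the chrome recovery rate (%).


Formula: Recovery = recovered / input * 100
Substituting: Recovery = 2.6970 / 8.9720 * 100
Result: 30.0602 %


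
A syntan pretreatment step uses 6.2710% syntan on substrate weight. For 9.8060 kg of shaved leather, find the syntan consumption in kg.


Formula: Syntan = substrate * pct / 100
Substituting: Syntan = 9.8060 * 6.2710 / 100
Result: 0.6149 kg


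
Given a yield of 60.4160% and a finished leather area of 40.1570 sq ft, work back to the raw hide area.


Formula: raw = finished * 100 / yield
Substituting: raw = 40.1570 * 100 / 60.4160
Result: 66.4675 sq ft


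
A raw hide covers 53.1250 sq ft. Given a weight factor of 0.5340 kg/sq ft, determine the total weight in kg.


Formula: Weight = area * weight_per_sqft
Substituting: Weight = 53.1250 * 0.5340
Result: 28.3688 kg


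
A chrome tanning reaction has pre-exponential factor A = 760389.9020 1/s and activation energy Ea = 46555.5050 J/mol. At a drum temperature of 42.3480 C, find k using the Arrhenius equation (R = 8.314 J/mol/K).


T_K = T_C + 273.15 = 42.3480 + 273.15 = 315.4980 K
exponent = -Ea / (R * T_K) = -46555.5050 / (8.314 * 315.4980) = -17.7486
k = A * exp(exponent) = 760389.9020 * exp(-17.7486) = 0.0148906 1/s


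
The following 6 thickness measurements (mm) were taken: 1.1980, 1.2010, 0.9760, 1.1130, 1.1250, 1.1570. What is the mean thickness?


Formula: Average = sum / n
Substituting: Average = 6.7700 / 6
Result: 1.1283 mm


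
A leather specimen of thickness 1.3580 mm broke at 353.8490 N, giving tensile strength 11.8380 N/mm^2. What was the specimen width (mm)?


Formula: w = F / (TS * t)
Substituting: w = 353.8490 / (11.8380 * 1.3580)
Result: 22.0110 mm


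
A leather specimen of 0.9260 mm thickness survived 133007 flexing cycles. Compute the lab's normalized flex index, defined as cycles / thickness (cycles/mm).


Formula: Index = cycles / thickness
Substituting: Index = 133007 / 0.9260
Result: 143636.0691 cycles/mm


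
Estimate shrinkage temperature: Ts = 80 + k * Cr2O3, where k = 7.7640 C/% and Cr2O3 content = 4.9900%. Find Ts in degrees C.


Formula: Ts = 80 + k * Cr2O3
Substituting: Ts = 80 + 7.7640 * 4.9900
Result: 118.7424 C


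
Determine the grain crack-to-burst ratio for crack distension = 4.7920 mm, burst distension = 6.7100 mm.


Formula: Ratio = crack / burst
Substituting: Ratio = 4.7920 / 6.7100
Result: 0.7142


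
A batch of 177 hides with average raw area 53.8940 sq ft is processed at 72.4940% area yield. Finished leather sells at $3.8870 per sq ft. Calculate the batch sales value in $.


Raw_total = N * avg_area = 177 * 53.8940 = 9539.2380 sq ft
Finished = Raw_total * yield / 100 = 9539.2380 * 72.4940 / 100 = 6915.3752 sq ft
Value = Finished * price = 6915.3752 * 3.8870 = 26880.0634 $


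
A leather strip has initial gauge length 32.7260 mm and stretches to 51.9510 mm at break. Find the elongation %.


Formula: Elongation = (Lf - L0) / L0 * 100
Substituting: Elongation = (51.9510 - 32.7260) / 32.7260 * 100
Result: 58.7453 %


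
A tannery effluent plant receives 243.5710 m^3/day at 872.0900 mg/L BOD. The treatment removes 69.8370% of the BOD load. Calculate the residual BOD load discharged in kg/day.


Load_in = volume * conc / 1000 = 243.5710 * 872.0900 / 1000 = 212.4158 kg/day
Removed = Load_in * eff / 100 = 212.4158 * 69.8370 / 100 = 148.3448 kg/day
Load_out = Load_in - Removed = 212.4158 - 148.3448 = 64.0710 kg/day


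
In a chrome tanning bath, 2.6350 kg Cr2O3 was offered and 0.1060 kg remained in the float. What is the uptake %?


Formula: Uptake = (offered - residual) / offered * 100
Substituting: Uptake = (2.6350 - 0.1060) / 2.6350 * 100
Result: 95.9772 %


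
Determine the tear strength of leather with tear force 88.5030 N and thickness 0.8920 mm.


Formula: Tear strength = force / thickness
Substituting: Tear strength = 88.5030 / 0.8920
Result: 99.2186 N/mm


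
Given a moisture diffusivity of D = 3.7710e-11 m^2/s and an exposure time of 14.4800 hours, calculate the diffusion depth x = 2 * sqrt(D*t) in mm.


t = 14.4800 hr * 3600 = 52128.0000 s
D * t = 3.7710e-11 * 52128.0000 = 1.9657e-06
x = 2 * sqrt(D*t) = 2 * sqrt(1.9657e-06) = 0.0028041 m = 2.8041 mm


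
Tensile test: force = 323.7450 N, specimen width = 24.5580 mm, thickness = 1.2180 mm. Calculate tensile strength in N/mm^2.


Formula: TS = force / (width * thickness)
Substituting: TS = 323.7450 / (24.5580 * 1.2180)
Result: 10.8234 N/mm^2


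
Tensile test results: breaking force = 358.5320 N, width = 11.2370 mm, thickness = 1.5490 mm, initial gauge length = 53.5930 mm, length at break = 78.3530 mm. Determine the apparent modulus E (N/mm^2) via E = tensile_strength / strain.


TS = F / (w * t) = 358.5320 / (11.2370 * 1.5490) = 20.5981 N/mm^2
strain = (Lf - L0) / L0 = (78.3530 - 53.5930) / 53.5930 = 0.4620
E = TS / strain = 20.5981 / 0.4620 = 44.5845 N/mm^2


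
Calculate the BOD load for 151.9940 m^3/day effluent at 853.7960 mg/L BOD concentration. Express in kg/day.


Formula: BOD_load = volume * conc / 1000
Substituting: BOD_load = 151.9940 * 853.7960 / 1000
Result: 129.7719 kg/day


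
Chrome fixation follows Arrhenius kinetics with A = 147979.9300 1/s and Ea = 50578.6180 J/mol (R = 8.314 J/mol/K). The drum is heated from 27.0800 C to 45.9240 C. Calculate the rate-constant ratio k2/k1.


T1 = 27.0800 + 273.15 = 300.2300 K; T2 = 45.9240 + 273.15 = 319.0740 K
k1 = A * exp(-Ea/(R*T1)) = 147979.9300 * exp(-50578.6180/(8.314*300.2300)) = 2.3448e-04 1/s
k2 = A * exp(-Ea/(R*T2)) = 147979.9300 * exp(-50578.6180/(8.314*319.0740)) = 7.7595e-04 1/s
k2/k1 = 7.7595e-04 / 2.3448e-04 = 3.3092


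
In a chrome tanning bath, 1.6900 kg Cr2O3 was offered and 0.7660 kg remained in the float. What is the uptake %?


Formula: Uptake = (offered - residual) / offered * 100
Substituting: Uptake = (1.6900 - 0.7660) / 1.6900 * 100
Result: 54.6746 %


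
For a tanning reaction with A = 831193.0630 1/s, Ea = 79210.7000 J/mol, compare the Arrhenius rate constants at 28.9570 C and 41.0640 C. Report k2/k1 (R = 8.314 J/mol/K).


T1 = 28.9570 + 273.15 = 302.1070 K; T2 = 41.0640 + 273.15 = 314.2140 K
k1 = A * exp(-Ea/(R*T1)) = 831193.0630 * exp(-79210.7000/(8.314*302.1070)) = 1.6734e-08 1/s
k2 = A * exp(-Ea/(R*T2)) = 831193.0630 * exp(-79210.7000/(8.314*314.2140)) = 5.6405e-08 1/s
k2/k1 = 5.6405e-08 / 1.6734e-08 = 3.3707


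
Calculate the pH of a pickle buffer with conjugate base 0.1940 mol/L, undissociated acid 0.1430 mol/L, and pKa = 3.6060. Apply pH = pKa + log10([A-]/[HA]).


ratio = [A-] / [HA] = 0.1940 / 0.1430 = 1.3566
log10(ratio) = 0.1325
pH = pKa + log10(ratio) = 3.6060 + 0.1325 = 3.7385


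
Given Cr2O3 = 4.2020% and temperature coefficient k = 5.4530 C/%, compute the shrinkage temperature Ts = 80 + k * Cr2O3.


Formula: Ts = 80 + k * Cr2O3
Substituting: Ts = 80 + 5.4530 * 4.2020
Result: 102.9135 C


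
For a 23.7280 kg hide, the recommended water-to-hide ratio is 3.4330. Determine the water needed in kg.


Formula: Water = hide_weight * ratio
Substituting: Water = 23.7280 * 3.4330
Result: 81.4582 kg


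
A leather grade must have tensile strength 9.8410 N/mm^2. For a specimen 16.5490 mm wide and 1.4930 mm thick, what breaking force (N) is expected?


Formula: F = TS * w * t
Substituting: F = 9.8410 * 16.5490 * 1.4930
Result: 243.1481 N


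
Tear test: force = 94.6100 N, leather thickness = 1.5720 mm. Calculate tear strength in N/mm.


Formula: Tear strength = force / thickness
Substituting: Tear strength = 94.6100 / 1.5720
Result: 60.1845 N/mm


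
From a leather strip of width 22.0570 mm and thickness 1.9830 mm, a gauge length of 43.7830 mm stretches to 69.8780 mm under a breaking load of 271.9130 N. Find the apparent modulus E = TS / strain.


TS = F / (w * t) = 271.9130 / (22.0570 * 1.9830) = 6.2167 N/mm^2
strain = (Lf - L0) / L0 = (69.8780 - 43.7830) / 43.7830 = 0.5960
E = TS / strain = 6.2167 / 0.5960 = 10.4306 N/mm^2


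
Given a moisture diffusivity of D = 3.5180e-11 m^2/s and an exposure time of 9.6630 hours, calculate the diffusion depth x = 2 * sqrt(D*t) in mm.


t = 9.6630 hr * 3600 = 34786.8000 s
D * t = 3.5180e-11 * 34786.8000 = 1.2238e-06
x = 2 * sqrt(D*t) = 2 * sqrt(1.2238e-06) = 0.00221251 m = 2.2125 mm


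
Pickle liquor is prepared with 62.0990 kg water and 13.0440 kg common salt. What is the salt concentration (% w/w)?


Formula: Conc = salt / (water + salt) * 100
Substituting: Conc = 13.0440 / (62.0990 + 13.0440) * 100
Result: 17.3589 %


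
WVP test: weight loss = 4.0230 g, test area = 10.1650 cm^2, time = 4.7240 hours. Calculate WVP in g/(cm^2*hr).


Formula: WVP = loss / (area * time)
Substituting: WVP = 4.0230 / (10.1650 * 4.7240)
Result: 0.0837785 g/(cm^2*hr)


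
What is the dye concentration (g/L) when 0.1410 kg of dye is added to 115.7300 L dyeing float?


Formula: Conc = dye_mass(kg) / volume(L) * 1000
Substituting: Conc = 0.1410 / 115.7300 * 1000
Result: 1.2184 g/L


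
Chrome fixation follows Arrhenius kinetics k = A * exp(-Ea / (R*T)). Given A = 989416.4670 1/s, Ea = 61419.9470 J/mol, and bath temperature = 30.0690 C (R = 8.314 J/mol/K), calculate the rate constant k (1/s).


T_K = T_C + 273.15 = 30.0690 + 273.15 = 303.2190 K
exponent = -Ea / (R * T_K) = -61419.9470 / (8.314 * 303.2190) = -24.3637
k = A * exp(exponent) = 989416.4670 * exp(-24.3637) = 2.5964e-05 1/s


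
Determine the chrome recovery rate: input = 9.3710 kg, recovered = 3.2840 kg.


Formula: Recovery = recovered / input * 100
Substituting: Recovery = 3.2840 / 9.3710 * 100
Result: 35.0443 %


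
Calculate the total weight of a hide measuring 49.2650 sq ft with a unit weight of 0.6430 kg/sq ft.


Formula: Weight = area * weight_per_sqft
Substituting: Weight = 49.2650 * 0.6430
Result: 31.6774 kg


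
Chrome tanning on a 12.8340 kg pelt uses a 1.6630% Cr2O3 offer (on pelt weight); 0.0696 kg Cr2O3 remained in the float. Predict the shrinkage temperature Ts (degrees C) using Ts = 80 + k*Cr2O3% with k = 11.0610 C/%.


Offered = pelt * offer_pct / 100 = 12.8340 * 1.6630 / 100 = 0.2134 kg
Uptake = offered - residual = 0.2134 - 0.0696 = 0.1438 kg
Cr2O3% on pelt = uptake / pelt * 100 = 0.1438 / 12.8340 * 100 = 1.1207 %
Ts = 80 + k * Cr2O3% = 80 + 11.0610 * 1.1207 = 92.3960 C


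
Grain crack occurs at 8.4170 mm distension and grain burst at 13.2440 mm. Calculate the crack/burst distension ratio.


Formula: Ratio = crack / burst
Substituting: Ratio = 8.4170 / 13.2440
Result: 0.6355


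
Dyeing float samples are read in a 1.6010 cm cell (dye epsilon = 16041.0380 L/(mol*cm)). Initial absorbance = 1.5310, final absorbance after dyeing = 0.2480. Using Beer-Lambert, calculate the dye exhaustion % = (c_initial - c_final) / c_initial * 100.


c_initial = A_i / (epsilon * l) = 1.5310 / (16041.0380 * 1.6010) = 5.9614e-05 mol/L
c_final = A_f / (epsilon * l) = 0.2480 / (16041.0380 * 1.6010) = 9.6567e-06 mol/L
Exhaustion = (c_initial - c_final) / c_initial * 100 = (5.9614e-05 - 9.6567e-06) / 5.9614e-05 * 100 = 83.8014 %


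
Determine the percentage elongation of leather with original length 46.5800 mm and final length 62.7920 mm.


Formula: Elongation = (Lf - L0) / L0 * 100
Substituting: Elongation = (62.7920 - 46.5800) / 46.5800 * 100
Result: 34.8046 %


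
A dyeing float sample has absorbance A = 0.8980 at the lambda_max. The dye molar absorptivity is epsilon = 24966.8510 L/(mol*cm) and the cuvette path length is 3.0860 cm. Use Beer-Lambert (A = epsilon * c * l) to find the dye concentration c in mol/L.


Formula: c = A / (epsilon * l)
Substituting: c = 0.8980 / (24966.8510 * 3.0860)
Result: 1.1655e-05 mol/L


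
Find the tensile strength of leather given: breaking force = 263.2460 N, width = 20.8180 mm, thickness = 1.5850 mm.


Formula: TS = force / (width * thickness)
Substituting: TS = 263.2460 / (20.8180 * 1.5850)
Result: 7.9780 N/mm^2


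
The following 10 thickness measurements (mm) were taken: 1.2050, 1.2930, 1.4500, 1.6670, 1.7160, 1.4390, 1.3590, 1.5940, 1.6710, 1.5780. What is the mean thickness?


Formula: Average = sum / n
Substituting: Average = 14.9720 / 10
Result: 1.4972 mm


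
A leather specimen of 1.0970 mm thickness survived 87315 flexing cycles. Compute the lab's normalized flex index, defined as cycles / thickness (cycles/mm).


Formula: Index = cycles / thickness
Substituting: Index = 87315 / 1.0970
Result: 79594.3482 cycles/mm


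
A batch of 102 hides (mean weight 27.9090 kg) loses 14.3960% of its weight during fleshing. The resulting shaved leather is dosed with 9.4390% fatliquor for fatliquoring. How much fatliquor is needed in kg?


Total_raw = N * avg_wt = 102 * 27.9090 = 2846.7180 kg
Substrate = Total_raw * (1 - loss/100) = 2846.7180 * (1 - 14.3960/100) = 2436.9045 kg
Fat = Substrate * pct / 100 = 2436.9045 * 9.4390 / 100 = 230.0194 kg


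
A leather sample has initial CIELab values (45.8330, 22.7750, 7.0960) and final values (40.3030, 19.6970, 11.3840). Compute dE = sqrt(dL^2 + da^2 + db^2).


dL = -5.5300, da = -3.0780, db = 4.2880
dE = sqrt((-5.5300)^2 + (-3.0780)^2 + 4.2880^2) = 7.6447


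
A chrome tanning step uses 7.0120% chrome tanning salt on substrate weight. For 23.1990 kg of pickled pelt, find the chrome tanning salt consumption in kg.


Formula: Chrome = substrate * pct / 100
Substituting: Chrome = 23.1990 * 7.0120 / 100
Result: 1.6267 kg


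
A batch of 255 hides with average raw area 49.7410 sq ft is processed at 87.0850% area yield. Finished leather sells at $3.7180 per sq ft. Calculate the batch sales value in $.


Raw_total = N * avg_area = 255 * 49.7410 = 12683.9550 sq ft
Finished = Raw_total * yield / 100 = 12683.9550 * 87.0850 / 100 = 11045.8222 sq ft
Value = Finished * price = 11045.8222 * 3.7180 = 41068.3670 $


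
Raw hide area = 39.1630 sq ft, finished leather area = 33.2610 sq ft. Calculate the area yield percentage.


Formula: Yield = finished / raw * 100
Substituting: Yield = 33.2610 / 39.1630 * 100
Result: 84.9297 %


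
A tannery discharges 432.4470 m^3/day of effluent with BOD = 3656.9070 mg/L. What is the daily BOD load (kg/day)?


Formula: BOD_load = volume * conc / 1000
Substituting: BOD_load = 432.4470 * 3656.9070 / 1000
Result: 1581.4185 kg/day


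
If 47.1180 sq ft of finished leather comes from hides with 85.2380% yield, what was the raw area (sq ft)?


Formula: raw = finished * 100 / yield
Substituting: raw = 47.1180 * 100 / 85.2380
Result: 55.2782 sq ft


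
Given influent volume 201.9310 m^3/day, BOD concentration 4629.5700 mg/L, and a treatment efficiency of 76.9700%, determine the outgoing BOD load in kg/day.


Load_in = volume * conc / 1000 = 201.9310 * 4629.5700 / 1000 = 934.8537 kg/day
Removed = Load_in * eff / 100 = 934.8537 * 76.9700 / 100 = 719.5569 kg/day
Load_out = Load_in - Removed = 934.8537 - 719.5569 = 215.2968 kg/day


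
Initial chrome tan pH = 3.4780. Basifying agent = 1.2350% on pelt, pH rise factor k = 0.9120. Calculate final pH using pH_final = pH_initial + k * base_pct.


Formula: pH_final = pH_initial + k * base_pct
Substituting: pH_final = 3.4780 + 0.9120 * 1.2350
Result: 4.6043


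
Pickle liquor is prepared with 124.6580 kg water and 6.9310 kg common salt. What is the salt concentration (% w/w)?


Formula: Conc = salt / (water + salt) * 100
Substituting: Conc = 6.9310 / (124.6580 + 6.9310) * 100
Result: 5.2672 %


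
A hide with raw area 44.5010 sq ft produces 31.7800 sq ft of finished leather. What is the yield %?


Formula: Yield = finished / raw * 100
Substituting: Yield = 31.7800 / 44.5010 * 100
Result: 71.4141 %


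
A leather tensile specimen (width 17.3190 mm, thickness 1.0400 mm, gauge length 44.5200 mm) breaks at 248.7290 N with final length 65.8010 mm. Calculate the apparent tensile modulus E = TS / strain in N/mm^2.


TS = F / (w * t) = 248.7290 / (17.3190 * 1.0400) = 13.8093 N/mm^2
strain = (Lf - L0) / L0 = (65.8010 - 44.5200) / 44.5200 = 0.4780
E = TS / strain = 13.8093 / 0.4780 = 28.8891 N/mm^2


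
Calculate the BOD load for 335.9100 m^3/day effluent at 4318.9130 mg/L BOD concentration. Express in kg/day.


Formula: BOD_load = volume * conc / 1000
Substituting: BOD_load = 335.9100 * 4318.9130 / 1000
Result: 1450.7661 kg/day


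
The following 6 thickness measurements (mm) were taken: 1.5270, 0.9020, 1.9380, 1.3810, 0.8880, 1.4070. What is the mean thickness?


Formula: Average = sum / n
Substituting: Average = 8.0430 / 6
Result: 1.3405 mm


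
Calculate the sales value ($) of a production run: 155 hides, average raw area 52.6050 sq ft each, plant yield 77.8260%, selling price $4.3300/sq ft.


Raw_total = N * avg_area = 155 * 52.6050 = 8153.7750 sq ft
Finished = Raw_total * yield / 100 = 8153.7750 * 77.8260 / 100 = 6345.7569 sq ft
Value = Finished * price = 6345.7569 * 4.3300 = 27477.1275 $


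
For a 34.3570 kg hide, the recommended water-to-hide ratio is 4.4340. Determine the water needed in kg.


Formula: Water = hide_weight * ratio
Substituting: Water = 34.3570 * 4.4340
Result: 152.3389 kg


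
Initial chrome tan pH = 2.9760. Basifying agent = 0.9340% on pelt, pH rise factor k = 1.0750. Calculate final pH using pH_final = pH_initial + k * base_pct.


Formula: pH_final = pH_initial + k * base_pct
Substituting: pH_final = 2.9760 + 1.0750 * 0.9340
Result: 3.9801


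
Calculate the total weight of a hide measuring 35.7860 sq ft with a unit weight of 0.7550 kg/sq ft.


Formula: Weight = area * weight_per_sqft
Substituting: Weight = 35.7860 * 0.7550
Result: 27.0184 kg


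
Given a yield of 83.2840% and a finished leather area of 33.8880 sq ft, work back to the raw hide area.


Formula: raw = finished * 100 / yield
Substituting: raw = 33.8880 * 100 / 83.2840
Result: 40.6897 sq ft


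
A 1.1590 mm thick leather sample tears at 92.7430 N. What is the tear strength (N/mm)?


Formula: Tear strength = force / thickness
Substituting: Tear strength = 92.7430 / 1.1590
Result: 80.0198 N/mm


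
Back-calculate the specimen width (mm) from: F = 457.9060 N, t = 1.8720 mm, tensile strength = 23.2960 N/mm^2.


Formula: w = F / (TS * t)
Substituting: w = 457.9060 / (23.2960 * 1.8720)
Result: 10.5000 mm


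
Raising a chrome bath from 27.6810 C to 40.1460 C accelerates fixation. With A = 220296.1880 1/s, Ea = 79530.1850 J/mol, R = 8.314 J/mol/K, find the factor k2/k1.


T1 = 27.6810 + 273.15 = 300.8310 K; T2 = 40.1460 + 273.15 = 313.2960 K
k1 = A * exp(-Ea/(R*T1)) = 220296.1880 * exp(-79530.1850/(8.314*300.8310)) = 3.4145e-09 1/s
k2 = A * exp(-Ea/(R*T2)) = 220296.1880 * exp(-79530.1850/(8.314*313.2960)) = 1.2099e-08 1/s
k2/k1 = 1.2099e-08 / 3.4145e-09 = 3.5436


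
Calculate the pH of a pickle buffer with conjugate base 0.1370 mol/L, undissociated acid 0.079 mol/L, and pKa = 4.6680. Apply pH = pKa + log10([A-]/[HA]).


ratio = [A-] / [HA] = 0.1370 / 0.079 = 1.7342
log10(ratio) = 0.2391
pH = pKa + log10(ratio) = 4.6680 + 0.2391 = 4.9071


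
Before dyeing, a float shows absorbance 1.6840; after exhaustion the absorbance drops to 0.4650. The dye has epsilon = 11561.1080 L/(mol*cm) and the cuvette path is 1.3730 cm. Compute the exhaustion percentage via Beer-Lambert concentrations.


c_initial = A_i / (epsilon * l) = 1.6840 / (11561.1080 * 1.3730) = 1.0609e-04 mol/L
c_final = A_f / (epsilon * l) = 0.4650 / (11561.1080 * 1.3730) = 2.9294e-05 mol/L
Exhaustion = (c_initial - c_final) / c_initial * 100 = (1.0609e-04 - 2.9294e-05) / 1.0609e-04 * 100 = 72.3872 %


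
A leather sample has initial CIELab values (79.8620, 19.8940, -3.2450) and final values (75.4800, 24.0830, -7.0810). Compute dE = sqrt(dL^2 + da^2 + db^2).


dL = -4.3820, da = 4.1890, db = -3.8360
dE = sqrt((-4.3820)^2 + 4.1890^2 + (-3.8360)^2) = 7.1739


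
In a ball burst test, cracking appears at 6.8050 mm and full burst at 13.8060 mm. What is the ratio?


Formula: Ratio = crack / burst
Substituting: Ratio = 6.8050 / 13.8060
Result: 0.4929


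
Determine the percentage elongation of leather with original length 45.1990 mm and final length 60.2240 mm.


Formula: Elongation = (Lf - L0) / L0 * 100
Substituting: Elongation = (60.2240 - 45.1990) / 45.1990 * 100
Result: 33.2419 %


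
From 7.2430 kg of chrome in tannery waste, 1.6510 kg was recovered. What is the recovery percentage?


Formula: Recovery = recovered / input * 100
Substituting: Recovery = 1.6510 / 7.2430 * 100
Result: 22.7944 %
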